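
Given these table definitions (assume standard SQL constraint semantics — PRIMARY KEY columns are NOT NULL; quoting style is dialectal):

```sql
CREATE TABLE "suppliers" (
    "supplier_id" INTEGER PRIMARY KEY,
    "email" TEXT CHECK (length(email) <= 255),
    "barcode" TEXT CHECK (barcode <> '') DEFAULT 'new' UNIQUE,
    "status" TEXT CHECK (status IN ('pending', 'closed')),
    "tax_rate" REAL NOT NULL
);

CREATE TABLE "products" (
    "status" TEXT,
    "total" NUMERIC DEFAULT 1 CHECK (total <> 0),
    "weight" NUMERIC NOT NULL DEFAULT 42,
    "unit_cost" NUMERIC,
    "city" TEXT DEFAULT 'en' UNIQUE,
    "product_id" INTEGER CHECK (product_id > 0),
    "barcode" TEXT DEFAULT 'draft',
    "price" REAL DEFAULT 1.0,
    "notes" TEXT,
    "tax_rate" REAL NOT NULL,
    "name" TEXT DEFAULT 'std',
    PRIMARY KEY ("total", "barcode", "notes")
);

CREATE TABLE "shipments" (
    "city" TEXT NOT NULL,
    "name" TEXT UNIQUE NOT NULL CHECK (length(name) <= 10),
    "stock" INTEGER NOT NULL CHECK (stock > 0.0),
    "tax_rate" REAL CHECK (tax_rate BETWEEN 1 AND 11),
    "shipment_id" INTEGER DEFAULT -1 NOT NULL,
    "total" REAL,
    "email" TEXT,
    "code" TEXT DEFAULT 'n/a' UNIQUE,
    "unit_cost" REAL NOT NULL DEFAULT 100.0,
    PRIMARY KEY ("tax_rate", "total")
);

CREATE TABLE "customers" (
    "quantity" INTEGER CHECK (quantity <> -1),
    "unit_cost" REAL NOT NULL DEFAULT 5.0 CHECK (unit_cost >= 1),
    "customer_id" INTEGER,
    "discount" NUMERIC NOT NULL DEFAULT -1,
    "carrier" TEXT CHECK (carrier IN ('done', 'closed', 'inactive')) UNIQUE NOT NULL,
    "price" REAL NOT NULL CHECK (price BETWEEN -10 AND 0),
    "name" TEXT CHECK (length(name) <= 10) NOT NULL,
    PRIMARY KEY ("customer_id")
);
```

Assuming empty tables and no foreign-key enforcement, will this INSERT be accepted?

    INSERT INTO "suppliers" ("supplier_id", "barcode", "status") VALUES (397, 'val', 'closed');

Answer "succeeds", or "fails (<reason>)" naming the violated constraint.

tax_rate is omitted from the column list and has no DEFAULT, so it would receive NULL.
But tax_rate is declared NOT NULL.

fails (NOT NULL on tax_rate)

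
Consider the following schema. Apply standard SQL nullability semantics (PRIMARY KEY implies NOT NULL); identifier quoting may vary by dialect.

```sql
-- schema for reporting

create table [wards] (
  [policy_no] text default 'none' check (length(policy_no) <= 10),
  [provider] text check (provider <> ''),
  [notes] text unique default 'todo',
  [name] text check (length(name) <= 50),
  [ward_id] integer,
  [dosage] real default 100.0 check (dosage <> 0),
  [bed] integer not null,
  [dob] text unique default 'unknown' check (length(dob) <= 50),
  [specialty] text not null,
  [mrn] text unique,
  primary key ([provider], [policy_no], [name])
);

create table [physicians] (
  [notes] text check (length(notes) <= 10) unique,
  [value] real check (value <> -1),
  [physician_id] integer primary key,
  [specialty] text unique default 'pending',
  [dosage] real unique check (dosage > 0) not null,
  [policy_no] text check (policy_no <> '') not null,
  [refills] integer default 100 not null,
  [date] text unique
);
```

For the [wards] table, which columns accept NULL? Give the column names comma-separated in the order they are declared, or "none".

- policy_no: part of the PRIMARY KEY, which implies NOT NULL → not nullable.
- provider: part of the PRIMARY KEY, which implies NOT NULL → not nullable.
- notes: UNIQUE does not imply NOT NULL → nullable.
- name: part of the PRIMARY KEY, which implies NOT NULL → not nullable.
- ward_id: no NOT NULL constraint applies → nullable.
- dosage: CHECK does not forbid NULL (a CHECK constraint passes when its expression is NULL) → nullable.
- bed: declared NOT NULL → not nullable.
- dob: CHECK does not forbid NULL (a CHECK constraint passes when its expression is NULL) → nullable.
- specialty: declared NOT NULL → not nullable.
- mrn: UNIQUE does not imply NOT NULL → nullable.

notes, ward_id, dosage, dob, mrn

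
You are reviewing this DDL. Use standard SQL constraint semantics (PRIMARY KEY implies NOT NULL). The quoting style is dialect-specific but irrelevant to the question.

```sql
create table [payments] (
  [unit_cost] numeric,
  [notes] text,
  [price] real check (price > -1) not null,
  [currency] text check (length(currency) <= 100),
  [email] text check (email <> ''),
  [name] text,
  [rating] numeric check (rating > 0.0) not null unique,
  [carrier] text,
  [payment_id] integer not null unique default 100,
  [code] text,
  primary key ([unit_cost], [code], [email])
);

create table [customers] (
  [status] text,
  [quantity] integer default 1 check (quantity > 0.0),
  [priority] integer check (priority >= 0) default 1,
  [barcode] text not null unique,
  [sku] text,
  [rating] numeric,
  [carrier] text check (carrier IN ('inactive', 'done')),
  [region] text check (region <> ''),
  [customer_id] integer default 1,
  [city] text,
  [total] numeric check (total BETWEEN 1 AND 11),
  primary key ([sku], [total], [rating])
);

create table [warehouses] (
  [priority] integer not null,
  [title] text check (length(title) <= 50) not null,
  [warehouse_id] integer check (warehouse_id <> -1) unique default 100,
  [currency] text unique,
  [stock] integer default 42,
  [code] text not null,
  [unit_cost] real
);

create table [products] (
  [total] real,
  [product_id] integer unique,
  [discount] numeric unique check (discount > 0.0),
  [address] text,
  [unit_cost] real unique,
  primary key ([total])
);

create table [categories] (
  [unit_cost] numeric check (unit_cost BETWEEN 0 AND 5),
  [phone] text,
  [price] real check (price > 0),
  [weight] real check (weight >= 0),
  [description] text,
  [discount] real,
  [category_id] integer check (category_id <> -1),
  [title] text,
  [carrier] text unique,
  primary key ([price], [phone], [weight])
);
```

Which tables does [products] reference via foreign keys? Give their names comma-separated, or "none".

none

No column in products has a REFERENCES clause.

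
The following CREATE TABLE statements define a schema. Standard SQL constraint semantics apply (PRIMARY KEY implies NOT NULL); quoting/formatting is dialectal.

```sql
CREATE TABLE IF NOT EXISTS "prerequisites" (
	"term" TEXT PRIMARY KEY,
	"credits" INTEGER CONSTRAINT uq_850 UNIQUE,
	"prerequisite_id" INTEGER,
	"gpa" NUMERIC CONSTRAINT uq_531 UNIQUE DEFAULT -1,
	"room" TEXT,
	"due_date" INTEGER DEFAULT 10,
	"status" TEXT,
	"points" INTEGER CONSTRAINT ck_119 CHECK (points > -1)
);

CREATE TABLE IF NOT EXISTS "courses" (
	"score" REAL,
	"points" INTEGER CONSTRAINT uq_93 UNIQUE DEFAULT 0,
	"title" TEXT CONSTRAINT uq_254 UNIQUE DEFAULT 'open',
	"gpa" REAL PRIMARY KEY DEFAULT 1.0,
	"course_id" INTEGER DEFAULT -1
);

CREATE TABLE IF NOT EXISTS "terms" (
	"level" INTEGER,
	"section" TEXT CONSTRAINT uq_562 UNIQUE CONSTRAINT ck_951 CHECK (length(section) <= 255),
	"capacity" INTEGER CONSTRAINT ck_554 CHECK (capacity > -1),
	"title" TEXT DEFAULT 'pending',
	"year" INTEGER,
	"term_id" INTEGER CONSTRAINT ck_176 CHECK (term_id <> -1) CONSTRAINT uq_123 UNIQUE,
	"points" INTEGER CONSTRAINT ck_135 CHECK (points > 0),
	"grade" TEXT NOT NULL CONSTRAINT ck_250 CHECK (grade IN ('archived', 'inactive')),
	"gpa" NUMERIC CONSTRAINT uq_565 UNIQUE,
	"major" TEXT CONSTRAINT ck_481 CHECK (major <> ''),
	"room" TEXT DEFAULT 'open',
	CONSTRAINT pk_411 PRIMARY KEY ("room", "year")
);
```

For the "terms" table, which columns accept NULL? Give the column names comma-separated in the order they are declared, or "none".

level, section, capacity, title, term_id, points, gpa, major

- level: no NOT NULL constraint applies → nullable.
- section: CHECK does not forbid NULL (a CHECK constraint passes when its expression is NULL) → nullable.
- capacity: CHECK does not forbid NULL (a CHECK constraint passes when its expression is NULL) → nullable.
- title: DEFAULT only fills an omitted column; an explicit NULL is still allowed → nullable.
- year: part of the PRIMARY KEY, which implies NOT NULL → not nullable.
- term_id: CHECK does not forbid NULL (a CHECK constraint passes when its expression is NULL) → nullable.
- points: CHECK does not forbid NULL (a CHECK constraint passes when its expression is NULL) → nullable.
- grade: declared NOT NULL → not nullable.
- gpa: UNIQUE does not imply NOT NULL → nullable.
- major: CHECK does not forbid NULL (a CHECK constraint passes when its expression is NULL) → nullable.
- room: part of the PRIMARY KEY, which implies NOT NULL → not nullable.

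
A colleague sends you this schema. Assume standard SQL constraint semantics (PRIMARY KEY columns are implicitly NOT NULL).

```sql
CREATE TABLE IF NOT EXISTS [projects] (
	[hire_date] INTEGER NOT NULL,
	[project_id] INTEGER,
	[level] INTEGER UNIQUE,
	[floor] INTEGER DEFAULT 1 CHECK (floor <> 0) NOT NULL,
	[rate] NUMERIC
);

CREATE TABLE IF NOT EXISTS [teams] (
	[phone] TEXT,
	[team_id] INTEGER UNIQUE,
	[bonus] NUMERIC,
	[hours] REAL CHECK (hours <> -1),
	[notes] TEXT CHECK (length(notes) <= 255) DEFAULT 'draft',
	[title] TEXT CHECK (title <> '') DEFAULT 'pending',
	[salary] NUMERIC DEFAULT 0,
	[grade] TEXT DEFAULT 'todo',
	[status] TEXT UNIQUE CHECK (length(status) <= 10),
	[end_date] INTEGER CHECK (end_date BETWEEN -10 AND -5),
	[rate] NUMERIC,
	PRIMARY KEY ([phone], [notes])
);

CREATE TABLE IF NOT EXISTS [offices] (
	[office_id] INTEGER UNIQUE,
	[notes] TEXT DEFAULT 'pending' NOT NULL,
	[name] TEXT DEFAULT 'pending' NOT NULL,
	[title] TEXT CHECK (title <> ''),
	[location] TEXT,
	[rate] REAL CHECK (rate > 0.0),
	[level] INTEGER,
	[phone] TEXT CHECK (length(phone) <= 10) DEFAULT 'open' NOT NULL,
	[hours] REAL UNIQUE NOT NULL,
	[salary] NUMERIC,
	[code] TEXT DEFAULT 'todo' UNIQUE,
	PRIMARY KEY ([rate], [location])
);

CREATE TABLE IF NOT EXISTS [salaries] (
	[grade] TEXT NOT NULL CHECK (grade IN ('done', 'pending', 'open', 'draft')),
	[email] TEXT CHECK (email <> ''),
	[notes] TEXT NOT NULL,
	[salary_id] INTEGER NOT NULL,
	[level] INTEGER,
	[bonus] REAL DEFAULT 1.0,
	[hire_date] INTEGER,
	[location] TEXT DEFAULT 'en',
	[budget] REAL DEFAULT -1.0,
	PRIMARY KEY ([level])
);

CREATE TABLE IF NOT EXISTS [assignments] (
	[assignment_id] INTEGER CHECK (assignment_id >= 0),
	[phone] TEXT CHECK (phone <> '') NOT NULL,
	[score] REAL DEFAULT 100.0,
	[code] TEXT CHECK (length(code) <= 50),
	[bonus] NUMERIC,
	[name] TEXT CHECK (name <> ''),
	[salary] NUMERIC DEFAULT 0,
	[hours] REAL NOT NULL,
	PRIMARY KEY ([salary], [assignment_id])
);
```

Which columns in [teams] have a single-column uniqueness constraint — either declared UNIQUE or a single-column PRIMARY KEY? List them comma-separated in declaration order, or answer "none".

team_id, status

- phone: part of a composite PRIMARY KEY — only the tuple is unique, not this column on its own.
- team_id: declared UNIQUE → unique.
- bonus: no UNIQUE or single-column PK constraint.
- hours: no UNIQUE or single-column PK constraint.
- notes: part of a composite PRIMARY KEY — only the tuple is unique, not this column on its own.
- title: no UNIQUE or single-column PK constraint.
- salary: no UNIQUE or single-column PK constraint.
- grade: no UNIQUE or single-column PK constraint.
- status: declared UNIQUE → unique.
- end_date: no UNIQUE or single-column PK constraint.
- rate: no UNIQUE or single-column PK constraint.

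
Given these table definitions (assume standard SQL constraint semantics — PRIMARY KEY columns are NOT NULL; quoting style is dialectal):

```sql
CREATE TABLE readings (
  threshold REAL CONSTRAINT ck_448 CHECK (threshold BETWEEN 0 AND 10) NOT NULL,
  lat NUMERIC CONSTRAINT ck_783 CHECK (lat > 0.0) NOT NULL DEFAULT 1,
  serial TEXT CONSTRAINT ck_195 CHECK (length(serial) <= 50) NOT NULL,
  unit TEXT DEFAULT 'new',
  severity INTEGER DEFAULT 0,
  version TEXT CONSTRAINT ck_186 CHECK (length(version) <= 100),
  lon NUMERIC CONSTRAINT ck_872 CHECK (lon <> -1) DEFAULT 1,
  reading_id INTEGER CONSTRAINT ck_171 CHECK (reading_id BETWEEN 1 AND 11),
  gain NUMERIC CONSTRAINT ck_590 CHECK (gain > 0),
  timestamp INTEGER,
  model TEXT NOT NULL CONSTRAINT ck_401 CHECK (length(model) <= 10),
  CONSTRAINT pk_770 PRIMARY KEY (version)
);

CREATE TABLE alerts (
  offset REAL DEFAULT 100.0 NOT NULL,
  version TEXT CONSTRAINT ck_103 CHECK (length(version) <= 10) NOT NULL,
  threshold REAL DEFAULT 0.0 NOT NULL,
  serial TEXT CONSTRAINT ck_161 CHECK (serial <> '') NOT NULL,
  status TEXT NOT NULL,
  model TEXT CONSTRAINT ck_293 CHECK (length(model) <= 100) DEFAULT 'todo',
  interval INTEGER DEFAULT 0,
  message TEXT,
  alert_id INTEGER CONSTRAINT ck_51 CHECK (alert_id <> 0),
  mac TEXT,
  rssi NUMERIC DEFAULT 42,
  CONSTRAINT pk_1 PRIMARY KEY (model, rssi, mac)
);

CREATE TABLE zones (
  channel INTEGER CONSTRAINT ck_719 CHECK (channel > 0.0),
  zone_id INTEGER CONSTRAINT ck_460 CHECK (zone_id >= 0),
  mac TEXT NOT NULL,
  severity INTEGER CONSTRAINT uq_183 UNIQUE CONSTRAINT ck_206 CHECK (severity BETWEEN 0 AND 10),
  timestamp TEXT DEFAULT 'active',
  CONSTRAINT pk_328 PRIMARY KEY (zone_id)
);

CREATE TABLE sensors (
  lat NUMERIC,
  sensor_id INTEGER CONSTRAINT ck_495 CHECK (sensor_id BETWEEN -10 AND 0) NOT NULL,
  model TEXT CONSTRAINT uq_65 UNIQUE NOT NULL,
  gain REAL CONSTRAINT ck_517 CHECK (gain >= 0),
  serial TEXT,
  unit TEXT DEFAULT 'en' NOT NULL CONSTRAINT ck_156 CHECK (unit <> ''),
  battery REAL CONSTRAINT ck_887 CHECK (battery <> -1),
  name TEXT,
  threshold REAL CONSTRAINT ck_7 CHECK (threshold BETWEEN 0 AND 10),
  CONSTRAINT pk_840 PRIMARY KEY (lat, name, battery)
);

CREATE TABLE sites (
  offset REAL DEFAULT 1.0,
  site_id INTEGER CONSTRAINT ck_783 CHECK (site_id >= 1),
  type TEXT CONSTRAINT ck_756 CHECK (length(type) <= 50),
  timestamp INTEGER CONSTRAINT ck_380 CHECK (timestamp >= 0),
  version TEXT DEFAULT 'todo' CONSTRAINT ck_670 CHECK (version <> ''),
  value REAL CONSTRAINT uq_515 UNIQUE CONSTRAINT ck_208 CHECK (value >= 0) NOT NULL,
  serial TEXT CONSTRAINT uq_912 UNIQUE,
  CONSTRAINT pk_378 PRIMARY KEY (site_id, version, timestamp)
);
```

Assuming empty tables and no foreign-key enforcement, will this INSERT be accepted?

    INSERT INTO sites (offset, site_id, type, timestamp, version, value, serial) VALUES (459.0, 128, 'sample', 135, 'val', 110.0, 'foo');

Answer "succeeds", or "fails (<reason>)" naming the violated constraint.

succeeds

NOT NULL columns: site_id is supplied; timestamp is supplied; value is supplied; version is supplied.
CHECK constraints: 128 satisfies (site_id >= 1); 'sample' satisfies (length(type) <= 50); 135 satisfies (timestamp >= 0); 'val' satisfies (version <> ''); 110.0 satisfies (value >= 0).
No constraint is violated.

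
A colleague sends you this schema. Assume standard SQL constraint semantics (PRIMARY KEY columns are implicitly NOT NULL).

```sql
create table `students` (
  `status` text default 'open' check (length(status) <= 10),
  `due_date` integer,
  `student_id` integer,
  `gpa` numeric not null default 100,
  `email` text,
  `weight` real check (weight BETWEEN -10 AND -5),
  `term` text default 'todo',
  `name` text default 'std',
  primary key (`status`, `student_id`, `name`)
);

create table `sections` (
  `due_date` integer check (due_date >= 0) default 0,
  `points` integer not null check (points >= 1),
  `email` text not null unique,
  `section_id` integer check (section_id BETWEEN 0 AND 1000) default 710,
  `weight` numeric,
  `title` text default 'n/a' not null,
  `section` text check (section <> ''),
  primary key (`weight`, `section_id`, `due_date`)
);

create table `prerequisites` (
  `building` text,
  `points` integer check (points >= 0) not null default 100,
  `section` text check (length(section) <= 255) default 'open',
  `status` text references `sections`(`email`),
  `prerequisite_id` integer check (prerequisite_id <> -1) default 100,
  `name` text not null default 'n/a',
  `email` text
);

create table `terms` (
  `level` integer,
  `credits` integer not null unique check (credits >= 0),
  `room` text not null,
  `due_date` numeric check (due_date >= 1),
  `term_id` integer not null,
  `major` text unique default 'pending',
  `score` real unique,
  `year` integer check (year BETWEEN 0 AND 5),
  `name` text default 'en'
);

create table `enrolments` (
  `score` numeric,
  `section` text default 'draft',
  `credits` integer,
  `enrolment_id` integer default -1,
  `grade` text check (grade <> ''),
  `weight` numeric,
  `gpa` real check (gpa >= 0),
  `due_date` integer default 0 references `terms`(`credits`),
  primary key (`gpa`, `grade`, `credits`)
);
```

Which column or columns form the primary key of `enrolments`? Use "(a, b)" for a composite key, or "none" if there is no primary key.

(gpa, grade, credits)

A table-level PRIMARY KEY clause names 3 columns: gpa, grade, credits.
This is a composite key — the combination is unique, not each column individually.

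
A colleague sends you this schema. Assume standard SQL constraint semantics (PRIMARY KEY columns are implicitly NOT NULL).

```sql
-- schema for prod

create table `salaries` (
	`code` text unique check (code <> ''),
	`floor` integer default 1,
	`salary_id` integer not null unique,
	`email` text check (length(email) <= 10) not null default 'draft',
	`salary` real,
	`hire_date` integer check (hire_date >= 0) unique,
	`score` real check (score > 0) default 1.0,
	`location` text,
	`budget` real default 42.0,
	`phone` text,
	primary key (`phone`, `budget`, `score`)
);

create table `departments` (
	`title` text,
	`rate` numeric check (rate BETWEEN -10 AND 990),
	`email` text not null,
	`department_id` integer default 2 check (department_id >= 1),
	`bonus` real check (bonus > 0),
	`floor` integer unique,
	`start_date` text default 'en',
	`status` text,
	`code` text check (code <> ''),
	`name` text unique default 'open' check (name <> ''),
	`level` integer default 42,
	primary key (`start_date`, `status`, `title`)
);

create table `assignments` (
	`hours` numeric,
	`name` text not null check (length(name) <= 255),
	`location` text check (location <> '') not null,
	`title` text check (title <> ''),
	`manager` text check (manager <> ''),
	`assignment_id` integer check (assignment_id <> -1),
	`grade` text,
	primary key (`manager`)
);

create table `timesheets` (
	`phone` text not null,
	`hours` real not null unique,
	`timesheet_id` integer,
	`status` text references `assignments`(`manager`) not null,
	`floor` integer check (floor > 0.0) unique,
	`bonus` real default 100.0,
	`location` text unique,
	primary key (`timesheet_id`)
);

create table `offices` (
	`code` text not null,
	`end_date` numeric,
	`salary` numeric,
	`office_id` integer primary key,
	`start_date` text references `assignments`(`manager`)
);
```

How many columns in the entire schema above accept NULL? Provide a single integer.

22

salaries: 5 nullable (code, floor, salary, hire_date, location — PK (phone, budget, score) and explicit NOT NULL columns excluded).
departments: 7 nullable (rate, department_id, bonus, floor, code, name, level — PK (start_date, status, title) and explicit NOT NULL columns excluded).
assignments: 4 nullable (hours, title, assignment_id, grade — PK (manager) and explicit NOT NULL columns excluded).
timesheets: 3 nullable (floor, bonus, location — PK (timesheet_id) and explicit NOT NULL columns excluded).
offices: 3 nullable (end_date, salary, start_date — PK (office_id) and explicit NOT NULL columns excluded).
Total: 5 + 7 + 4 + 3 + 3 = 22.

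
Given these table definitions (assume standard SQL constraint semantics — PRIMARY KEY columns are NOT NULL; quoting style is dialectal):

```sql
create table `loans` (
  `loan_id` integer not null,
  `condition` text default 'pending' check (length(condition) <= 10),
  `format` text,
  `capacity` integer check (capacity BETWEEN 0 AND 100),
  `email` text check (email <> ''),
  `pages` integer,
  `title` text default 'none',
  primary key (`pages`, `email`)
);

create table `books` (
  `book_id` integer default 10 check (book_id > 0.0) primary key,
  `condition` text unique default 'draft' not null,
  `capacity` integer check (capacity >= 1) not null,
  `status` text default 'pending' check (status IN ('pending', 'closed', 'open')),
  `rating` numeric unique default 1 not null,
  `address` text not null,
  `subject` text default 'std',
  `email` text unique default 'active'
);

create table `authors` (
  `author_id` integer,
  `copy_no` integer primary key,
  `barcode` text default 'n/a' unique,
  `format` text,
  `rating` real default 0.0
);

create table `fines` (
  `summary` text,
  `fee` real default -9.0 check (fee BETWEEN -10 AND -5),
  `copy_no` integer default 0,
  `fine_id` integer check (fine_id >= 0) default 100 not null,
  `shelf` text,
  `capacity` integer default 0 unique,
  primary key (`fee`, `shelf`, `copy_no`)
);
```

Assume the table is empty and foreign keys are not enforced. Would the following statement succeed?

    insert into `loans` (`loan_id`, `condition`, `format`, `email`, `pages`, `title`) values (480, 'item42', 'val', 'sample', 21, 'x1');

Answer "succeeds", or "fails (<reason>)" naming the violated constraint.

NOT NULL columns: email is supplied; loan_id is supplied; pages is supplied.
CHECK constraints: 'item42' satisfies (length(condition) <= 10); 'sample' satisfies (email <> '').
No constraint is violated.

succeeds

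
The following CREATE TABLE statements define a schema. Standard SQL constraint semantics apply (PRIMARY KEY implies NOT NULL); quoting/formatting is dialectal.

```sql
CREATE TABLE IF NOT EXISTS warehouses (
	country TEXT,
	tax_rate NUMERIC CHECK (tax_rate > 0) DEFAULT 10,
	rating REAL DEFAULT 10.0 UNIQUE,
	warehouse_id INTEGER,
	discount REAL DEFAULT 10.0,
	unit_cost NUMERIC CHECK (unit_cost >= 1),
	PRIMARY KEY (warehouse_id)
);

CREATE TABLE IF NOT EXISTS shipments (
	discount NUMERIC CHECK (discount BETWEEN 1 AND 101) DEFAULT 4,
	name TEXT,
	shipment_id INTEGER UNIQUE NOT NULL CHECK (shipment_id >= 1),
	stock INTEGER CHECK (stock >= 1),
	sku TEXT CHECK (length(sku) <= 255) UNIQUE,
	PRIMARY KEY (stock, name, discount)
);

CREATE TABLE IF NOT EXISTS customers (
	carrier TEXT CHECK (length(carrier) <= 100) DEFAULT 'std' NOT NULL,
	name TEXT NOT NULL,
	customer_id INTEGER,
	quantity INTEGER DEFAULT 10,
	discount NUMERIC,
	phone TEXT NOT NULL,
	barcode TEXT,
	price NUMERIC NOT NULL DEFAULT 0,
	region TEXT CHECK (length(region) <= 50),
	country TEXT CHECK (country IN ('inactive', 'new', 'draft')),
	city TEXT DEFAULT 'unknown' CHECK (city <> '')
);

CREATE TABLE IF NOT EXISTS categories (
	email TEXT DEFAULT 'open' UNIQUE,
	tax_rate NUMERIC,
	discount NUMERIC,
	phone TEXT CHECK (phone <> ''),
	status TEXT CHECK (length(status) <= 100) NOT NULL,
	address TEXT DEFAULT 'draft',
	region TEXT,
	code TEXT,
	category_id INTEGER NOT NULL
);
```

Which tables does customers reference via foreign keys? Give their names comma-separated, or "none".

No column in customers has a REFERENCES clause.

none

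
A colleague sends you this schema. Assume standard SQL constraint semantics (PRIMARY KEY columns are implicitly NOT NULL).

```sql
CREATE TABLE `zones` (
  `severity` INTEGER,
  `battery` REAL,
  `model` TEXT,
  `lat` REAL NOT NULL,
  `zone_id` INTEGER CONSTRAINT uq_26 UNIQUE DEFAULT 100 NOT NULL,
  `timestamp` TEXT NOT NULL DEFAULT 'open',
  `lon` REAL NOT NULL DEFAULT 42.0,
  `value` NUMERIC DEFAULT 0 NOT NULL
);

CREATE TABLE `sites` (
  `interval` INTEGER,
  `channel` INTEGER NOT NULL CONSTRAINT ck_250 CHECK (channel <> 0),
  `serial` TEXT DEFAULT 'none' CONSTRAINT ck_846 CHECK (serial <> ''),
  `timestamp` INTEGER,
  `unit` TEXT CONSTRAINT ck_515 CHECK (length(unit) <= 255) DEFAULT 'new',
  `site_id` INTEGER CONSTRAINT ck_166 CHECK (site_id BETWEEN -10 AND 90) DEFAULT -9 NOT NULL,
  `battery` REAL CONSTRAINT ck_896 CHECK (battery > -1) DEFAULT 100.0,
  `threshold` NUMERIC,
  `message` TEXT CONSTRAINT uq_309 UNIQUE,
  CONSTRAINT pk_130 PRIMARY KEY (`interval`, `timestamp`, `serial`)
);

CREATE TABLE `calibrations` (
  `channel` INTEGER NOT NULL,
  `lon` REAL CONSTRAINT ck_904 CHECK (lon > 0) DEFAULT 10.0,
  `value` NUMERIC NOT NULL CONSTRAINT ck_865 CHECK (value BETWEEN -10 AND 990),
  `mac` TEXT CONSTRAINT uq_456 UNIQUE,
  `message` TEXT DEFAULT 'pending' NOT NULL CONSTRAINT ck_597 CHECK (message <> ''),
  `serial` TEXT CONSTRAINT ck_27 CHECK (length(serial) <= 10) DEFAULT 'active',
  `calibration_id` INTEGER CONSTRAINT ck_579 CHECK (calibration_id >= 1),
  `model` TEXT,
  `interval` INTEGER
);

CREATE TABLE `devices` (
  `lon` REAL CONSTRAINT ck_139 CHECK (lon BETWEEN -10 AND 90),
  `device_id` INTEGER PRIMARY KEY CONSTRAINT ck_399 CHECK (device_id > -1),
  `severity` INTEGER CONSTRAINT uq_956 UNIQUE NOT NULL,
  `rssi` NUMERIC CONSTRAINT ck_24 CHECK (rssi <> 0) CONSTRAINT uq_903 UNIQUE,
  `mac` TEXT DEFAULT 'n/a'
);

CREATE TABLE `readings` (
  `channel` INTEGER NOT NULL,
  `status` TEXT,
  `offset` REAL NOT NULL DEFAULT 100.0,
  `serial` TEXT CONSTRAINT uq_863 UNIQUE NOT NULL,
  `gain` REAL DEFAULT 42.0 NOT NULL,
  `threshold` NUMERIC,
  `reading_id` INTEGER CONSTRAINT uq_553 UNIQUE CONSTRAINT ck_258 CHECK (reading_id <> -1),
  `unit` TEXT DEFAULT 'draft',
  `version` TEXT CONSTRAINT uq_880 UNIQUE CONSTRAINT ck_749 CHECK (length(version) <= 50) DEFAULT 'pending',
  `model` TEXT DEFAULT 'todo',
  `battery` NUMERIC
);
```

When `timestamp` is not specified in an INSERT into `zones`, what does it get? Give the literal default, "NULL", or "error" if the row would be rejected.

'open'

timestamp has an explicit DEFAULT 'open'.
When the column is omitted from an INSERT, that default is used.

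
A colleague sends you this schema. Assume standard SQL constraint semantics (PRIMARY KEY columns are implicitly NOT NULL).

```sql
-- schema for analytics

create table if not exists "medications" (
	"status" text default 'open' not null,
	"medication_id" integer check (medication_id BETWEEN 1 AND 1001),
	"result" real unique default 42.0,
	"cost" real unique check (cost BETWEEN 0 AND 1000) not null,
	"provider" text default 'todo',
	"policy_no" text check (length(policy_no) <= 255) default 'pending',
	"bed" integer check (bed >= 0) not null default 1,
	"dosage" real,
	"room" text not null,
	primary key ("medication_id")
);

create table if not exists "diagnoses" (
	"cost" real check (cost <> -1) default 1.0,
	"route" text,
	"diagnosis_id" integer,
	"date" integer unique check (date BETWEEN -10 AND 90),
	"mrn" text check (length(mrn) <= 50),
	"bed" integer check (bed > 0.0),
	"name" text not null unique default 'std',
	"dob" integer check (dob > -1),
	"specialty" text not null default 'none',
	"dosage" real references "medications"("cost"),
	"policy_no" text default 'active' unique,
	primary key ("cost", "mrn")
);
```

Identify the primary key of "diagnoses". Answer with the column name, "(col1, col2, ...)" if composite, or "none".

A table-level PRIMARY KEY clause names 2 columns: cost, mrn.
This is a composite key — the combination is unique, not each column individually.

(cost, mrn)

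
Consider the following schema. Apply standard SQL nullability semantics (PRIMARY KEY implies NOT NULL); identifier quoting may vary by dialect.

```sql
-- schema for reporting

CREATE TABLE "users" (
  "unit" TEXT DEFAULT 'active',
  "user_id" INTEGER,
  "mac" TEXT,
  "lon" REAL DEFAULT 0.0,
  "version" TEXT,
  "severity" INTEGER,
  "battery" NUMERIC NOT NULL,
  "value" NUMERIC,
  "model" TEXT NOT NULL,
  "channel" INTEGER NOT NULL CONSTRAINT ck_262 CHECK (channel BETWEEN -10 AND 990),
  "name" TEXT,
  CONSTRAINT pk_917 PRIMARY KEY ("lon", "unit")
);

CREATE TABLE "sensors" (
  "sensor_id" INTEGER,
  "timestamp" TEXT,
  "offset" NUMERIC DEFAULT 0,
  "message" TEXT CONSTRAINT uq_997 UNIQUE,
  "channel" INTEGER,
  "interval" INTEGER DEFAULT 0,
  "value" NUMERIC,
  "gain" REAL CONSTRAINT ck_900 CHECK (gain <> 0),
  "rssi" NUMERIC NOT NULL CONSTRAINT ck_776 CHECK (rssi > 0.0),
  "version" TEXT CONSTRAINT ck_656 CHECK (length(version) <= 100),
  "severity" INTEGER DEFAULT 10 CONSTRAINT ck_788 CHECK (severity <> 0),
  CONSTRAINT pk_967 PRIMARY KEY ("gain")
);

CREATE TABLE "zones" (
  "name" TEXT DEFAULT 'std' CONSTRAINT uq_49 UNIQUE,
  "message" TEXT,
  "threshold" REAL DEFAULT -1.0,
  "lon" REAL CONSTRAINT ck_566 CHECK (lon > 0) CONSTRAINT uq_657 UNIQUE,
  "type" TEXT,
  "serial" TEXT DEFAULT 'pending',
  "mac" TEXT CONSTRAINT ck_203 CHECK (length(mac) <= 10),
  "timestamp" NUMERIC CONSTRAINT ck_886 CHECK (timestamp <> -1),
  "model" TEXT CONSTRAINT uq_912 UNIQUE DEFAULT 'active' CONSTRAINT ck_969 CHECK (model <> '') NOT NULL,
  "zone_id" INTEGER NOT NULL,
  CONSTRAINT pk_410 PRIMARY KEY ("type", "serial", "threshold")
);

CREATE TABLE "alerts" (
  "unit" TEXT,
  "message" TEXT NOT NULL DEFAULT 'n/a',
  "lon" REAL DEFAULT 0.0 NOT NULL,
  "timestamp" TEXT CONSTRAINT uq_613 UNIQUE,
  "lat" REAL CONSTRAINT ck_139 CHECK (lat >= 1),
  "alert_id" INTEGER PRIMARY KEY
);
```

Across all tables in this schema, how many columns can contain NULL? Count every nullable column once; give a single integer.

users: 6 nullable (user_id, mac, version, severity, value, name — PK (lon, unit) and explicit NOT NULL columns excluded).
sensors: 9 nullable (sensor_id, timestamp, offset, message, channel, interval, value, version, severity — PK (gain) and explicit NOT NULL columns excluded).
zones: 5 nullable (name, message, lon, mac, timestamp — PK (type, serial, threshold) and explicit NOT NULL columns excluded).
alerts: 3 nullable (unit, timestamp, lat — PK (alert_id) and explicit NOT NULL columns excluded).
Total: 6 + 9 + 5 + 3 = 23.

23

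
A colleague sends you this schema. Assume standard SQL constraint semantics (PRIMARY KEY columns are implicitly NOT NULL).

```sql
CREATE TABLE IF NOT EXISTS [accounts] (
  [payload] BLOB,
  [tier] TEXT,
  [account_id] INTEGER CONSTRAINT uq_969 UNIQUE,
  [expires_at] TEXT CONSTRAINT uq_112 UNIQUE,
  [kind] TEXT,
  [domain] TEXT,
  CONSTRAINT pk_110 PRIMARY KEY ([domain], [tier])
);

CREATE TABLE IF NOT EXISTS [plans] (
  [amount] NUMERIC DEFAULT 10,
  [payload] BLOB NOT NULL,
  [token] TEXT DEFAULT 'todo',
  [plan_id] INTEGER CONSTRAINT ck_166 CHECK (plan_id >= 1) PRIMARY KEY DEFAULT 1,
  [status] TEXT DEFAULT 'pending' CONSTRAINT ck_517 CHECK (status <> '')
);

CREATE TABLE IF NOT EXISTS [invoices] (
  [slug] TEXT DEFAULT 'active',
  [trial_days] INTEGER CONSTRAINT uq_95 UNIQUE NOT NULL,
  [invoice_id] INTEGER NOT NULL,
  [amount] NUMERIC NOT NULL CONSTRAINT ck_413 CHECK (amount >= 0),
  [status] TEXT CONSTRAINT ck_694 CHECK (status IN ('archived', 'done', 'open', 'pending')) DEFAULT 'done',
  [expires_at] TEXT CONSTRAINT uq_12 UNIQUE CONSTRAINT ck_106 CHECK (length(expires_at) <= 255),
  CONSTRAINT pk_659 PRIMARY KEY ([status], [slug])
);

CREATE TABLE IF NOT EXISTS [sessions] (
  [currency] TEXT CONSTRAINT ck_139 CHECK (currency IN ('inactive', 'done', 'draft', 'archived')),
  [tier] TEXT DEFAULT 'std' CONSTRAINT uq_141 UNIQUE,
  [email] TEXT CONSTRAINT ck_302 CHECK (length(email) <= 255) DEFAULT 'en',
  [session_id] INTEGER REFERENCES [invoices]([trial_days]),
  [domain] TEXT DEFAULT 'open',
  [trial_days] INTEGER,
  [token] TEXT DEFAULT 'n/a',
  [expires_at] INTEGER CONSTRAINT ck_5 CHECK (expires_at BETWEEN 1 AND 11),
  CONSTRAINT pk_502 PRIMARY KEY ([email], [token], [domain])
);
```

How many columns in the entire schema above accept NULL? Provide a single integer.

13

accounts: 4 nullable (payload, account_id, expires_at, kind — PK (domain, tier) and explicit NOT NULL columns excluded).
plans: 3 nullable (amount, token, status — PK (plan_id) and explicit NOT NULL columns excluded).
invoices: 1 nullable (expires_at — PK (status, slug) and explicit NOT NULL columns excluded).
sessions: 5 nullable (currency, tier, session_id, trial_days, expires_at — PK (email, token, domain) and explicit NOT NULL columns excluded).
Total: 4 + 3 + 1 + 5 = 13.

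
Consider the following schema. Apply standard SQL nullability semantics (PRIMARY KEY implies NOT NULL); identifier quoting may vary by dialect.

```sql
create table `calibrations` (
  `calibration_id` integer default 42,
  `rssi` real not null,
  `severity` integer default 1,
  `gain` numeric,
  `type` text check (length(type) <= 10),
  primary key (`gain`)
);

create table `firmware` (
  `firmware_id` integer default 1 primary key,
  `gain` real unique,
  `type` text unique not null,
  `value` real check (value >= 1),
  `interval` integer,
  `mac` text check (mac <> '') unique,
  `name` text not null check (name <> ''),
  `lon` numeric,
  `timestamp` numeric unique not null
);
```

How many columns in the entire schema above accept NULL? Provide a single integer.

calibrations: 3 nullable (calibration_id, severity, type — PK (gain) and explicit NOT NULL columns excluded).
firmware: 5 nullable (gain, value, interval, mac, lon — PK (firmware_id) and explicit NOT NULL columns excluded).
Total: 3 + 5 = 8.

8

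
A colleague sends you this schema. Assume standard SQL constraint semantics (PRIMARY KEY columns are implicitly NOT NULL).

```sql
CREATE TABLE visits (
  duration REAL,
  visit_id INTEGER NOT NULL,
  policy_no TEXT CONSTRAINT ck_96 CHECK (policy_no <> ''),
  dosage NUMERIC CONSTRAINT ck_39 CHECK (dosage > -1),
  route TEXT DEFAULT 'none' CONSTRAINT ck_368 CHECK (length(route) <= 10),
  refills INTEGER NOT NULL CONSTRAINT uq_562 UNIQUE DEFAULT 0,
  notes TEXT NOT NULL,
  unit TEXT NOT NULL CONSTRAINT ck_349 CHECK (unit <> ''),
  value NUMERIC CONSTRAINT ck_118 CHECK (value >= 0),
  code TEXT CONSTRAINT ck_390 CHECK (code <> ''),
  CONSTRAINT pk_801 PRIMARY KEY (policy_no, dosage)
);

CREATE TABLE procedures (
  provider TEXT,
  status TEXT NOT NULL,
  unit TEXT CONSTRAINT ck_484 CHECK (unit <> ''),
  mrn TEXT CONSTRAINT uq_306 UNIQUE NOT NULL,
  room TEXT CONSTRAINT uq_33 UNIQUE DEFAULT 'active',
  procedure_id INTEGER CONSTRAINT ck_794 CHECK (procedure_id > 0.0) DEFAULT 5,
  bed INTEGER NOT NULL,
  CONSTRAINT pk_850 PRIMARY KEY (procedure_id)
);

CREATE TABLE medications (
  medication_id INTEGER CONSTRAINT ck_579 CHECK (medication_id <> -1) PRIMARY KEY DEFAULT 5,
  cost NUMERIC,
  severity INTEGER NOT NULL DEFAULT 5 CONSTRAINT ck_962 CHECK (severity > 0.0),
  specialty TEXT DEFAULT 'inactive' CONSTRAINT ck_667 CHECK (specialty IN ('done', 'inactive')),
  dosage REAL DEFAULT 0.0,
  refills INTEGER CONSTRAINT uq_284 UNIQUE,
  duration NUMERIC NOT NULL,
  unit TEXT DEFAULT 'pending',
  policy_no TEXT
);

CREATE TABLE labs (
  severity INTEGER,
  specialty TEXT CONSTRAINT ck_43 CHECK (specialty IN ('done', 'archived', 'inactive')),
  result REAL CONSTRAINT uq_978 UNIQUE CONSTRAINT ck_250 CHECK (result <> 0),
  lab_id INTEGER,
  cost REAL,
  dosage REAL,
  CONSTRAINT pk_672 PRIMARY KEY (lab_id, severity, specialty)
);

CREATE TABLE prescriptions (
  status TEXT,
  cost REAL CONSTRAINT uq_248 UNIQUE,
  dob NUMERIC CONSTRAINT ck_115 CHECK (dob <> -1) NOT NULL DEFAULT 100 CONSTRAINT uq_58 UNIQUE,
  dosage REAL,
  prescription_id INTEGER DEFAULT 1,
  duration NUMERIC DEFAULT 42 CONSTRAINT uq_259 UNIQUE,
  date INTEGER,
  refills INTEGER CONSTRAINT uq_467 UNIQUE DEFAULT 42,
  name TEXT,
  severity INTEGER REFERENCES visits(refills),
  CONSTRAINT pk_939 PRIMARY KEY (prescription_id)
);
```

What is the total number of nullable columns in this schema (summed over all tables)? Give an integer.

24

visits: 4 nullable (duration, route, value, code — PK (policy_no, dosage) and explicit NOT NULL columns excluded).
procedures: 3 nullable (provider, unit, room — PK (procedure_id) and explicit NOT NULL columns excluded).
medications: 6 nullable (cost, specialty, dosage, refills, unit, policy_no — PK (medication_id) and explicit NOT NULL columns excluded).
labs: 3 nullable (result, cost, dosage — PK (lab_id, severity, specialty) and explicit NOT NULL columns excluded).
prescriptions: 8 nullable (status, cost, dosage, duration, date, refills, name, severity — PK (prescription_id) and explicit NOT NULL columns excluded).
Total: 4 + 3 + 6 + 3 + 8 = 24.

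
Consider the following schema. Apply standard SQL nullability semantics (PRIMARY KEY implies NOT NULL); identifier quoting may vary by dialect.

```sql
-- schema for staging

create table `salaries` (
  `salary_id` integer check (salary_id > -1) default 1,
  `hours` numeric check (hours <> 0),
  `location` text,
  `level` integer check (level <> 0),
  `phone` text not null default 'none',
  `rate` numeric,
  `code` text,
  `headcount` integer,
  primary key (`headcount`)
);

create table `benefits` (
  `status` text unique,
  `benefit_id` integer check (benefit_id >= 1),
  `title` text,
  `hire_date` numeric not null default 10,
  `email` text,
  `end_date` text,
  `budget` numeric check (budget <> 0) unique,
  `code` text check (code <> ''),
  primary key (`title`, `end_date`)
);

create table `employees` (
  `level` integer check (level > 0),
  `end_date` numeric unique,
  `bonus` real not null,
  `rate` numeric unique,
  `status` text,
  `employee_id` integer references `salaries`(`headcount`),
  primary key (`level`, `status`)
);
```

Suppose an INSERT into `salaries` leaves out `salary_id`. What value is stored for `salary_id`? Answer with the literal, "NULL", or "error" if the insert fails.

1

salary_id has an explicit DEFAULT 1.
When the column is omitted from an INSERT, that default is used.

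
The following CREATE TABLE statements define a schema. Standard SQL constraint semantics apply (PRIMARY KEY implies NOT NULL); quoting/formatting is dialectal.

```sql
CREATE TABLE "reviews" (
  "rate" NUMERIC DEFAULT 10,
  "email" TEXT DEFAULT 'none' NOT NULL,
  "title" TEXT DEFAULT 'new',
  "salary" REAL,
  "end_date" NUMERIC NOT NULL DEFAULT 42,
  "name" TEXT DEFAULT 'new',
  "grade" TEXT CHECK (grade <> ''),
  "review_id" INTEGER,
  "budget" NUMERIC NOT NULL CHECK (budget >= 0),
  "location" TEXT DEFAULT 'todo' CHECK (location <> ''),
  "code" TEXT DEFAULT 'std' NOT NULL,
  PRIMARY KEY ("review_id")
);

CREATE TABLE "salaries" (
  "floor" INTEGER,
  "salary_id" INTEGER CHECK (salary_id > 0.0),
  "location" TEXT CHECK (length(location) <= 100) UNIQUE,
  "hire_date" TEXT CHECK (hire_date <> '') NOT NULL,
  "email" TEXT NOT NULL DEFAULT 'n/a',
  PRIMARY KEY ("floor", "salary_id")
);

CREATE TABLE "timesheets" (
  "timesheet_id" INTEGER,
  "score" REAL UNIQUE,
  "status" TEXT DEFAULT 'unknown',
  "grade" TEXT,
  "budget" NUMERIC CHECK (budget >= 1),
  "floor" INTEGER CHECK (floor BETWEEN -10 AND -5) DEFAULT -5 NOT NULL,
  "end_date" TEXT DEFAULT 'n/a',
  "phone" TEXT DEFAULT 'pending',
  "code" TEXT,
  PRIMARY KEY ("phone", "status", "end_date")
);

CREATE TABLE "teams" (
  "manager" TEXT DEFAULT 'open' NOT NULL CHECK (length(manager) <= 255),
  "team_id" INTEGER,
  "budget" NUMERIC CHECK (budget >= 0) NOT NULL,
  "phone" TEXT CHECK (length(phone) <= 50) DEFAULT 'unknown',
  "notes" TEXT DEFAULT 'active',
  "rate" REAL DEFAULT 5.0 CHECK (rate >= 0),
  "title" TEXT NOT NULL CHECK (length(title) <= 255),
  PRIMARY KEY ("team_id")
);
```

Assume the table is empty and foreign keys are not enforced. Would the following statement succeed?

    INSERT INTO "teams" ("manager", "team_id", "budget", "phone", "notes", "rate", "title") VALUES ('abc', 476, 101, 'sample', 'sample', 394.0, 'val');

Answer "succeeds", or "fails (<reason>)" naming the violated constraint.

NOT NULL columns: budget is supplied; manager is supplied; team_id is supplied; title is supplied.
CHECK constraints: 'abc' satisfies (length(manager) <= 255); 101 satisfies (budget >= 0); 'sample' satisfies (length(phone) <= 50); 394.0 satisfies (rate >= 0); 'val' satisfies (length(title) <= 255).
No constraint is violated.

succeeds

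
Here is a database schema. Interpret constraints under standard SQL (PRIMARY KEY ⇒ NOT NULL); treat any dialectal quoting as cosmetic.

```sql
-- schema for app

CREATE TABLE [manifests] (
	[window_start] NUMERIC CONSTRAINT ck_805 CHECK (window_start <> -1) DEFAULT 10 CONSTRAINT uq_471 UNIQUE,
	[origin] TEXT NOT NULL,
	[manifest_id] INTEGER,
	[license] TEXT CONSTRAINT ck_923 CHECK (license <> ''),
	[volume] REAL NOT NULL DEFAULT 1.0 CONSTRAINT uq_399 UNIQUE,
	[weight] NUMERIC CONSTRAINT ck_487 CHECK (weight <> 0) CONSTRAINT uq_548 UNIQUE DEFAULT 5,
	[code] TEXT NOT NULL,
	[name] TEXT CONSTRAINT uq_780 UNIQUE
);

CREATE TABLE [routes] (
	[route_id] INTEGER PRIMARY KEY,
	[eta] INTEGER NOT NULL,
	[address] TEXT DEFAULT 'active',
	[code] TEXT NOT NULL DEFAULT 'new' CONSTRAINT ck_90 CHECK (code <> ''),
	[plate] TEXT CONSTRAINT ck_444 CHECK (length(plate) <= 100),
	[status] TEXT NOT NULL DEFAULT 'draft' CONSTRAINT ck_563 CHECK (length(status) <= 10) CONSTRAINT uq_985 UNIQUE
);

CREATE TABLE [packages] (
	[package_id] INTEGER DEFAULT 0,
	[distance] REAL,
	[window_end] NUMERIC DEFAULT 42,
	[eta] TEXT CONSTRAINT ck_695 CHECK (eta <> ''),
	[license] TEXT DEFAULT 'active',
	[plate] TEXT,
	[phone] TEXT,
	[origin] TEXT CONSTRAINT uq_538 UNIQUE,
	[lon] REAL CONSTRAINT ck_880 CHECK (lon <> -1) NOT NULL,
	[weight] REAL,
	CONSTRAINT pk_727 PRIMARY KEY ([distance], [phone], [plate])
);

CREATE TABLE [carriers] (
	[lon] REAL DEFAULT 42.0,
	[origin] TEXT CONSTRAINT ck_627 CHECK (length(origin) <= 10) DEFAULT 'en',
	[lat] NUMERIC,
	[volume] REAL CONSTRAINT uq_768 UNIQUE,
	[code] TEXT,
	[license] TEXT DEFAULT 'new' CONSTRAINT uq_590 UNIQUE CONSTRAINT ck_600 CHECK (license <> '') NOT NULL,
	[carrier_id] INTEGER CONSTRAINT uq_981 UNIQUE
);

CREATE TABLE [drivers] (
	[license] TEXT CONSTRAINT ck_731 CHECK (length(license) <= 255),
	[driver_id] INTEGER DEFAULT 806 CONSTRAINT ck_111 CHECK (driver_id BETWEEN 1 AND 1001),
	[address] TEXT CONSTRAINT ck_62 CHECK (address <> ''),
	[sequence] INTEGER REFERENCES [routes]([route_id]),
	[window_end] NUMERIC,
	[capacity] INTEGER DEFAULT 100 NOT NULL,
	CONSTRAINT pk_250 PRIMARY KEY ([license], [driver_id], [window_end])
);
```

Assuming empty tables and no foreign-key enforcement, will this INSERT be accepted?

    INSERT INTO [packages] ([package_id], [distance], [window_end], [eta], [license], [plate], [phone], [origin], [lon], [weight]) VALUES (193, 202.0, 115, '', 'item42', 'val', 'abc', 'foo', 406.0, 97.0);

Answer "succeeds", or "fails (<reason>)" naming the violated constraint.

The value '' for eta violates CHECK (eta <> '').

fails (CHECK on eta)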